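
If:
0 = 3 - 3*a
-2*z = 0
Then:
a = 1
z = 0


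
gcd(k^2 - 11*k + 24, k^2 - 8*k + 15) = k - 3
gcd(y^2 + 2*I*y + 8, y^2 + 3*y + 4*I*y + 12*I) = y + 4*I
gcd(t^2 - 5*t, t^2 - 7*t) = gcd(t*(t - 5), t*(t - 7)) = t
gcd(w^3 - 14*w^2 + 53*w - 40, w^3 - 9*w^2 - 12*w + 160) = w^2 - 13*w + 40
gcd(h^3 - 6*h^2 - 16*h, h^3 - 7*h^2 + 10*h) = h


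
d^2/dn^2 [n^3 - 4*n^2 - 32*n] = 6*n - 8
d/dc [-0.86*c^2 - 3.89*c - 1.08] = -1.72*c - 3.89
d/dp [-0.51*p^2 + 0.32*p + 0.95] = 0.32 - 1.02*p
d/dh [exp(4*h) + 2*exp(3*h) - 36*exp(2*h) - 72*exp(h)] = (4*exp(3*h) + 6*exp(2*h) - 72*exp(h) - 72)*exp(h)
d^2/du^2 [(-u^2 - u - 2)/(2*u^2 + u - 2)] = 4*(-u^3 - 18*u^2 - 12*u - 8)/(8*u^6 + 12*u^5 - 18*u^4 - 23*u^3 + 18*u^2 + 12*u - 8)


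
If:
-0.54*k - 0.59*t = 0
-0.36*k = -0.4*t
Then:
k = 0.00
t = 0.00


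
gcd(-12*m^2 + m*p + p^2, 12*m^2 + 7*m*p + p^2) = 4*m + p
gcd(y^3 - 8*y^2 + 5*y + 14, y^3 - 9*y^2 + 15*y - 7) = y - 7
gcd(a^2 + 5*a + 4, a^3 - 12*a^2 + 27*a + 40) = a + 1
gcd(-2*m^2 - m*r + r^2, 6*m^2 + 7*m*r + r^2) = m + r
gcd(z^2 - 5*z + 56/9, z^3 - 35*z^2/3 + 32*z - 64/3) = z - 8/3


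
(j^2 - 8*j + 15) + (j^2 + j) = 2*j^2 - 7*j + 15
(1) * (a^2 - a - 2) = a^2 - a - 2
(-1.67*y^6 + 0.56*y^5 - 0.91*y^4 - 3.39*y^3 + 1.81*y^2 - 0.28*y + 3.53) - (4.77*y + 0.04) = -1.67*y^6 + 0.56*y^5 - 0.91*y^4 - 3.39*y^3 + 1.81*y^2 - 5.05*y + 3.49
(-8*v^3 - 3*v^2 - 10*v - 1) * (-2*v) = 16*v^4 + 6*v^3 + 20*v^2 + 2*v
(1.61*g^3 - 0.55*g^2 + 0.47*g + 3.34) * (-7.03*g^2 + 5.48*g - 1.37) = -11.3183*g^5 + 12.6893*g^4 - 8.5238*g^3 - 20.1511*g^2 + 17.6593*g - 4.5758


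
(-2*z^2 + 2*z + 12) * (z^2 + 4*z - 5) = -2*z^4 - 6*z^3 + 30*z^2 + 38*z - 60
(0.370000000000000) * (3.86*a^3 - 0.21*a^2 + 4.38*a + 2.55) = 1.4282*a^3 - 0.0777*a^2 + 1.6206*a + 0.9435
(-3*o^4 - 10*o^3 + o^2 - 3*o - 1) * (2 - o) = 3*o^5 + 4*o^4 - 21*o^3 + 5*o^2 - 5*o - 2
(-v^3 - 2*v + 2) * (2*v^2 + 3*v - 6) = -2*v^5 - 3*v^4 + 2*v^3 - 2*v^2 + 18*v - 12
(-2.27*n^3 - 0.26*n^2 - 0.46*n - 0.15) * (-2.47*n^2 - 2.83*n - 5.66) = 5.6069*n^5 + 7.0663*n^4 + 14.7202*n^3 + 3.1439*n^2 + 3.0281*n + 0.849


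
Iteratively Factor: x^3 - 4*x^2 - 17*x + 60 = (x - 5)*(x^2 + x - 12) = (x - 5)*(x - 3)*(x + 4)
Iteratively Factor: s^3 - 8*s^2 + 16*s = (s - 4)*(s^2 - 4*s) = s*(s - 4)*(s - 4)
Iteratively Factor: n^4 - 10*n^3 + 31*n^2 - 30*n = (n - 3)*(n^3 - 7*n^2 + 10*n) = (n - 5)*(n - 3)*(n^2 - 2*n) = n*(n - 5)*(n - 3)*(n - 2)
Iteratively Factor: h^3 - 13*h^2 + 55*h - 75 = (h - 5)*(h^2 - 8*h + 15) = (h - 5)^2*(h - 3)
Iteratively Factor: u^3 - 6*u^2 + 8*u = (u)*(u^2 - 6*u + 8) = u*(u - 4)*(u - 2)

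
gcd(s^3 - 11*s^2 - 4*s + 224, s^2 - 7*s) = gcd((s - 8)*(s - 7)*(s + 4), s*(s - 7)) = s - 7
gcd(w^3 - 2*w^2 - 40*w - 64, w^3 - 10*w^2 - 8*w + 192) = w^2 - 4*w - 32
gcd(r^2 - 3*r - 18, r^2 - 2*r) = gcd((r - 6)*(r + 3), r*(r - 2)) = 1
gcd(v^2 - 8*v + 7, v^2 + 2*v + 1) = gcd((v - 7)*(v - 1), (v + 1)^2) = 1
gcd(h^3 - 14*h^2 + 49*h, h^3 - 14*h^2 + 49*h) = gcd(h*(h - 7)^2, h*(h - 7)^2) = h^3 - 14*h^2 + 49*h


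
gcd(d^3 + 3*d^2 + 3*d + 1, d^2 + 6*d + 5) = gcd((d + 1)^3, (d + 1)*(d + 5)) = d + 1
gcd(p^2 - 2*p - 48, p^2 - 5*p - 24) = p - 8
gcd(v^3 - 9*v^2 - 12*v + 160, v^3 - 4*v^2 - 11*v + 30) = v - 5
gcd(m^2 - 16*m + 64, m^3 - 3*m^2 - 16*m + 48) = 1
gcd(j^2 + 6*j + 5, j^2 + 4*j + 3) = j + 1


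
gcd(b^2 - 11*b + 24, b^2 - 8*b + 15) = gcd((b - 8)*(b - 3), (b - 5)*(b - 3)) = b - 3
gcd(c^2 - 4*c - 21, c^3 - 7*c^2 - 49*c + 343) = c - 7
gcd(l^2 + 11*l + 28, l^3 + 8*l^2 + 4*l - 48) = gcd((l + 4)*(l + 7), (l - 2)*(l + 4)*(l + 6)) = l + 4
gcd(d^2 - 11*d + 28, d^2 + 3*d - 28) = d - 4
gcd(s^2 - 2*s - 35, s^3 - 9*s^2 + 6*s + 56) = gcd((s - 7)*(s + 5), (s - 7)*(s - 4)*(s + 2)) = s - 7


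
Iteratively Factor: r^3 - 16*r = (r - 4)*(r^2 + 4*r) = r*(r - 4)*(r + 4)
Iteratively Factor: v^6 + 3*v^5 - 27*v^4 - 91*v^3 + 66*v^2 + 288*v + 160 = (v + 4)*(v^5 - v^4 - 23*v^3 + v^2 + 62*v + 40) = (v + 4)^2*(v^4 - 5*v^3 - 3*v^2 + 13*v + 10) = (v - 2)*(v + 4)^2*(v^3 - 3*v^2 - 9*v - 5) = (v - 2)*(v + 1)*(v + 4)^2*(v^2 - 4*v - 5) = (v - 2)*(v + 1)^2*(v + 4)^2*(v - 5)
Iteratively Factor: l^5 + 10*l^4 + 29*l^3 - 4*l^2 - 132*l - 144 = (l + 2)*(l^4 + 8*l^3 + 13*l^2 - 30*l - 72) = (l + 2)*(l + 4)*(l^3 + 4*l^2 - 3*l - 18) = (l + 2)*(l + 3)*(l + 4)*(l^2 + l - 6) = (l - 2)*(l + 2)*(l + 3)*(l + 4)*(l + 3)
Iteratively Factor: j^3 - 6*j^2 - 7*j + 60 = (j - 5)*(j^2 - j - 12) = (j - 5)*(j - 4)*(j + 3)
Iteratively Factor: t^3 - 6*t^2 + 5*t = (t - 5)*(t^2 - t) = (t - 5)*(t - 1)*(t)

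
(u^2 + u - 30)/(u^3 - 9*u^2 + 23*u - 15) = (u + 6)/(u^2 - 4*u + 3)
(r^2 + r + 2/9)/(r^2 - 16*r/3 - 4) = (r + 1/3)/(r - 6)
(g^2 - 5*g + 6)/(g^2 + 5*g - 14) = (g - 3)/(g + 7)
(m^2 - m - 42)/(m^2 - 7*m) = (m + 6)/m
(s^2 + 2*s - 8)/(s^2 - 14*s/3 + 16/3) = 3*(s + 4)/(3*s - 8)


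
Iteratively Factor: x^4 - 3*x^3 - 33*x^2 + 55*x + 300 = (x - 5)*(x^3 + 2*x^2 - 23*x - 60) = (x - 5)^2*(x^2 + 7*x + 12) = (x - 5)^2*(x + 4)*(x + 3)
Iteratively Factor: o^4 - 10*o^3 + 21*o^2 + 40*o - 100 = (o - 5)*(o^3 - 5*o^2 - 4*o + 20) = (o - 5)^2*(o^2 - 4) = (o - 5)^2*(o + 2)*(o - 2)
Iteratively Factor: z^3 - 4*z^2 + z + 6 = (z - 2)*(z^2 - 2*z - 3) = (z - 2)*(z + 1)*(z - 3)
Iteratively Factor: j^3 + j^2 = (j + 1)*(j^2) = j*(j + 1)*(j)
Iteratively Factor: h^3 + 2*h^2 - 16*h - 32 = (h + 2)*(h^2 - 16) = (h - 4)*(h + 2)*(h + 4)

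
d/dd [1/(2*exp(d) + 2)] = -1/(8*cosh(d/2)^2)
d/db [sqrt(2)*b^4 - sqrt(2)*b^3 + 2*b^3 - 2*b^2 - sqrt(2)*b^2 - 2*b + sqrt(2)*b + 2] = 4*sqrt(2)*b^3 - 3*sqrt(2)*b^2 + 6*b^2 - 4*b - 2*sqrt(2)*b - 2 + sqrt(2)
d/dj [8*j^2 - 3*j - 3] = 16*j - 3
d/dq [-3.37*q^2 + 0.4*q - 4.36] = 0.4 - 6.74*q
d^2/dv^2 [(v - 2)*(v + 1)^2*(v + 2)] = 12*v^2 + 12*v - 6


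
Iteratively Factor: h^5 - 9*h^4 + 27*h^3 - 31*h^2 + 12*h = (h - 4)*(h^4 - 5*h^3 + 7*h^2 - 3*h) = h*(h - 4)*(h^3 - 5*h^2 + 7*h - 3) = h*(h - 4)*(h - 1)*(h^2 - 4*h + 3) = h*(h - 4)*(h - 3)*(h - 1)*(h - 1)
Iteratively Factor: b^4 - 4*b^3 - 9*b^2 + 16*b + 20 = (b + 2)*(b^3 - 6*b^2 + 3*b + 10) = (b - 2)*(b + 2)*(b^2 - 4*b - 5) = (b - 5)*(b - 2)*(b + 2)*(b + 1)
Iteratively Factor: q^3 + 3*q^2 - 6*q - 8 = (q + 1)*(q^2 + 2*q - 8) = (q - 2)*(q + 1)*(q + 4)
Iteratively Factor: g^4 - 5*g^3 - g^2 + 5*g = (g)*(g^3 - 5*g^2 - g + 5) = g*(g - 5)*(g^2 - 1) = g*(g - 5)*(g - 1)*(g + 1)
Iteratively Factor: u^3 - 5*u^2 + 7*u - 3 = (u - 1)*(u^2 - 4*u + 3) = (u - 3)*(u - 1)*(u - 1)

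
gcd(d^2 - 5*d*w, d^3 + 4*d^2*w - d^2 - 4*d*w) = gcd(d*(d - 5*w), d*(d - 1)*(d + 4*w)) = d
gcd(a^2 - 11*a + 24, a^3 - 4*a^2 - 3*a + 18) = a - 3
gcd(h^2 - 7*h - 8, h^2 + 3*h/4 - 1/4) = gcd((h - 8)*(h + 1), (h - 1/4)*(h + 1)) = h + 1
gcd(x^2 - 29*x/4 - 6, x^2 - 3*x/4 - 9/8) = x + 3/4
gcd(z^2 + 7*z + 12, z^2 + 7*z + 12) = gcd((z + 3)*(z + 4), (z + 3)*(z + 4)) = z^2 + 7*z + 12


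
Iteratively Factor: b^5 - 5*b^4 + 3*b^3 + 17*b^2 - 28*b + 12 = (b - 3)*(b^4 - 2*b^3 - 3*b^2 + 8*b - 4) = (b - 3)*(b - 1)*(b^3 - b^2 - 4*b + 4) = (b - 3)*(b - 1)^2*(b^2 - 4) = (b - 3)*(b - 2)*(b - 1)^2*(b + 2)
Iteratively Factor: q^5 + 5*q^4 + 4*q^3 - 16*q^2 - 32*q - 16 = (q + 2)*(q^4 + 3*q^3 - 2*q^2 - 12*q - 8) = (q + 1)*(q + 2)*(q^3 + 2*q^2 - 4*q - 8) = (q + 1)*(q + 2)^2*(q^2 - 4) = (q - 2)*(q + 1)*(q + 2)^2*(q + 2)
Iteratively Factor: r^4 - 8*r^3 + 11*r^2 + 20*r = (r - 5)*(r^3 - 3*r^2 - 4*r) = (r - 5)*(r - 4)*(r^2 + r) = r*(r - 5)*(r - 4)*(r + 1)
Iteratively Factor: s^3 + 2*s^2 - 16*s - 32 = (s + 2)*(s^2 - 16) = (s + 2)*(s + 4)*(s - 4)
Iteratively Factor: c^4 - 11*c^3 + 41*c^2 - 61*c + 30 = (c - 3)*(c^3 - 8*c^2 + 17*c - 10) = (c - 5)*(c - 3)*(c^2 - 3*c + 2) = (c - 5)*(c - 3)*(c - 1)*(c - 2)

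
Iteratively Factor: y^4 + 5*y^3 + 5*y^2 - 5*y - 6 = (y - 1)*(y^3 + 6*y^2 + 11*y + 6) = (y - 1)*(y + 2)*(y^2 + 4*y + 3) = (y - 1)*(y + 2)*(y + 3)*(y + 1)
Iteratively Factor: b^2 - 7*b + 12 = (b - 4)*(b - 3)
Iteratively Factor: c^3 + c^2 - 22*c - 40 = (c + 2)*(c^2 - c - 20) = (c - 5)*(c + 2)*(c + 4)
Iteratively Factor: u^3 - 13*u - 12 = (u + 1)*(u^2 - u - 12) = (u + 1)*(u + 3)*(u - 4)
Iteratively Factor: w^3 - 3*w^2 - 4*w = (w)*(w^2 - 3*w - 4) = w*(w + 1)*(w - 4)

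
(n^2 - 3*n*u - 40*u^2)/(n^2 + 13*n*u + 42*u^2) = (n^2 - 3*n*u - 40*u^2)/(n^2 + 13*n*u + 42*u^2)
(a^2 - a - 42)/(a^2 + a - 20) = (a^2 - a - 42)/(a^2 + a - 20)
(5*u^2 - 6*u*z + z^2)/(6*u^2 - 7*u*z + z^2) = (-5*u + z)/(-6*u + z)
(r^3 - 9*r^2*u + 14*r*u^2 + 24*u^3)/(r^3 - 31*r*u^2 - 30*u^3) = (r - 4*u)/(r + 5*u)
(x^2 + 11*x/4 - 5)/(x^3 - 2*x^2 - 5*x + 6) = (x^2 + 11*x/4 - 5)/(x^3 - 2*x^2 - 5*x + 6)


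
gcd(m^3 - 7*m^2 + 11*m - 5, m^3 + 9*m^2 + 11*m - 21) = m - 1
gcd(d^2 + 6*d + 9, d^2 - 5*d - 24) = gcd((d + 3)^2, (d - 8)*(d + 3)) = d + 3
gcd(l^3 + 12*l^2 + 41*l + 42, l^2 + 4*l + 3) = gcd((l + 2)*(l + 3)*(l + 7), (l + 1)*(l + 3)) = l + 3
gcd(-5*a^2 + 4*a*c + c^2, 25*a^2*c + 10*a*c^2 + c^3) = 5*a + c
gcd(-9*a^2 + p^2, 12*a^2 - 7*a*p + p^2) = -3*a + p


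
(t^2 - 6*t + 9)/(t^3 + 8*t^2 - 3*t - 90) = (t - 3)/(t^2 + 11*t + 30)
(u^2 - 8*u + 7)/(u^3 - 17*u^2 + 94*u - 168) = (u - 1)/(u^2 - 10*u + 24)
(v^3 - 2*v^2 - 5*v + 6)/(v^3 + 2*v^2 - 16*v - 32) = (v^2 - 4*v + 3)/(v^2 - 16)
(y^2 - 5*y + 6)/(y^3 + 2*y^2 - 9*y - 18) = (y - 2)/(y^2 + 5*y + 6)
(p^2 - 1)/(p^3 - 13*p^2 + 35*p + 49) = (p - 1)/(p^2 - 14*p + 49)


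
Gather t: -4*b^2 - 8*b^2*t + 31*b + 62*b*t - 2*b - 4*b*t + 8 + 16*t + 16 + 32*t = -4*b^2 + 29*b + t*(-8*b^2 + 58*b + 48) + 24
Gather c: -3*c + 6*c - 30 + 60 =3*c + 30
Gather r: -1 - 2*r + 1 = -2*r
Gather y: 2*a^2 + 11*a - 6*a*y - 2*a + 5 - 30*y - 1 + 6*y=2*a^2 + 9*a + y*(-6*a - 24) + 4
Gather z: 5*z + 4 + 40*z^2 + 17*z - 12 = 40*z^2 + 22*z - 8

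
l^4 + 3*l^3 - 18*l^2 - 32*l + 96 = (l - 3)*(l - 2)*(l + 4)^2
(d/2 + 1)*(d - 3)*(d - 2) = d^3/2 - 3*d^2/2 - 2*d + 6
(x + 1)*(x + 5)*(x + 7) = x^3 + 13*x^2 + 47*x + 35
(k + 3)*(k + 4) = k^2 + 7*k + 12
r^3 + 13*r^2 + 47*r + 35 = (r + 1)*(r + 5)*(r + 7)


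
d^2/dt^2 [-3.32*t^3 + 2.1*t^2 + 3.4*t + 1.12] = 4.2 - 19.92*t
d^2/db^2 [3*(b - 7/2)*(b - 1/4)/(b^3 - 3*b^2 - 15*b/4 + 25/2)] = 3*(32*b^4 - 200*b^3 + 408*b^2 - 2072*b + 131)/(16*b^7 - 64*b^6 - 168*b^5 + 808*b^4 + 545*b^3 - 3450*b^2 - 500*b + 5000)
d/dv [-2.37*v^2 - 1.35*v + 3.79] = -4.74*v - 1.35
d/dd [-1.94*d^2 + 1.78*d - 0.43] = 1.78 - 3.88*d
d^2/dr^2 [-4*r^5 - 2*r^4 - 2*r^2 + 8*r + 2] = -80*r^3 - 24*r^2 - 4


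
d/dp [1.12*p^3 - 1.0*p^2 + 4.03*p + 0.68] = 3.36*p^2 - 2.0*p + 4.03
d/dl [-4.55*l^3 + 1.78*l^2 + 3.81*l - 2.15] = -13.65*l^2 + 3.56*l + 3.81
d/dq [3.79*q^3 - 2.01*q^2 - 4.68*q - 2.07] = 11.37*q^2 - 4.02*q - 4.68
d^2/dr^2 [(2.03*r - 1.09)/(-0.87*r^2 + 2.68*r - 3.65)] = (-(1.74*r - 2.68)*(2.03*r - 1.09)*(3.48*r - 5.36) + (10.5966*r - 12.7774)*(0.87*r^2 - 2.68*r + 3.65))/(0.87*r^2 - 2.68*r + 3.65)^3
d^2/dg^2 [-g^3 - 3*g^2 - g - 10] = -6*g - 6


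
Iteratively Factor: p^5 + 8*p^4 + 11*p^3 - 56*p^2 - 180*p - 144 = (p + 2)*(p^4 + 6*p^3 - p^2 - 54*p - 72) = (p + 2)*(p + 3)*(p^3 + 3*p^2 - 10*p - 24) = (p - 3)*(p + 2)*(p + 3)*(p^2 + 6*p + 8) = (p - 3)*(p + 2)*(p + 3)*(p + 4)*(p + 2)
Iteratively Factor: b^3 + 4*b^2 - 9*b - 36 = (b + 4)*(b^2 - 9) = (b + 3)*(b + 4)*(b - 3)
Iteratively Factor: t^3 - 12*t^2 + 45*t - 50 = (t - 5)*(t^2 - 7*t + 10) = (t - 5)^2*(t - 2)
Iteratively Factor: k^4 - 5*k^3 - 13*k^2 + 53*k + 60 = (k - 5)*(k^3 - 13*k - 12) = (k - 5)*(k - 4)*(k^2 + 4*k + 3) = (k - 5)*(k - 4)*(k + 1)*(k + 3)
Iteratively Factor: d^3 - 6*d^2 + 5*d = (d)*(d^2 - 6*d + 5) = d*(d - 1)*(d - 5)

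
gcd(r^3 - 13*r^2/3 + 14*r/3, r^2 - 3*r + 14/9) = r - 7/3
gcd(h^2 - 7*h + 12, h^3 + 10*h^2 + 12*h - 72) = 1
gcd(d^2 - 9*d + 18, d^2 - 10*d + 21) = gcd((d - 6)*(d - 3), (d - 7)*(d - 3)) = d - 3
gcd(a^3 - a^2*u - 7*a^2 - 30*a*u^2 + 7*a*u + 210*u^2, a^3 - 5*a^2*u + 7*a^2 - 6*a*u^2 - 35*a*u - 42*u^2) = -a + 6*u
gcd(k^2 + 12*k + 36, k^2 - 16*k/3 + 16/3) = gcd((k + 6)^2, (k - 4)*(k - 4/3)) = 1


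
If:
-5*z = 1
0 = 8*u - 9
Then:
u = 9/8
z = -1/5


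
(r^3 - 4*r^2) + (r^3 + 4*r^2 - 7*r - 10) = 2*r^3 - 7*r - 10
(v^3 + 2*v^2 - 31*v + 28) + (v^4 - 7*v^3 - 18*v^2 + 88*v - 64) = v^4 - 6*v^3 - 16*v^2 + 57*v - 36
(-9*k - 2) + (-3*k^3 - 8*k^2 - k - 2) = -3*k^3 - 8*k^2 - 10*k - 4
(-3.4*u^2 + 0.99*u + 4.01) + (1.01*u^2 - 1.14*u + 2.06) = -2.39*u^2 - 0.15*u + 6.07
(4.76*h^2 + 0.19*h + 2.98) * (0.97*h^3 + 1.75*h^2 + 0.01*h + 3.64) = 4.6172*h^5 + 8.5143*h^4 + 3.2707*h^3 + 22.5433*h^2 + 0.7214*h + 10.8472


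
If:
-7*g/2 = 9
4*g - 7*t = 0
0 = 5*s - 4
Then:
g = -18/7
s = 4/5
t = -72/49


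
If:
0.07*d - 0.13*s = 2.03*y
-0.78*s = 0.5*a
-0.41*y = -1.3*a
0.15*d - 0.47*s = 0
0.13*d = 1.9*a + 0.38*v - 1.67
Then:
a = 0.00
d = 0.00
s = 0.00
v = 4.39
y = 0.00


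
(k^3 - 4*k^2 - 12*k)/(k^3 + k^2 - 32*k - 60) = k/(k + 5)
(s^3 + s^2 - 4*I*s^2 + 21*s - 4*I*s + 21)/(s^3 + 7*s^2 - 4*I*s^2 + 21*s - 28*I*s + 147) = (s + 1)/(s + 7)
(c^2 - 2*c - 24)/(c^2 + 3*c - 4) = (c - 6)/(c - 1)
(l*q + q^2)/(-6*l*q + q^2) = (l + q)/(-6*l + q)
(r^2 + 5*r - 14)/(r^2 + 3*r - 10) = (r + 7)/(r + 5)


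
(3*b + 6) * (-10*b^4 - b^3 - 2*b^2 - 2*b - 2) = -30*b^5 - 63*b^4 - 12*b^3 - 18*b^2 - 18*b - 12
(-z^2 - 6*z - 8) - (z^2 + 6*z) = -2*z^2 - 12*z - 8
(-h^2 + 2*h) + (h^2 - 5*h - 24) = -3*h - 24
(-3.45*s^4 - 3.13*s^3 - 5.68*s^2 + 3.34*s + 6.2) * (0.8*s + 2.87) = -2.76*s^5 - 12.4055*s^4 - 13.5271*s^3 - 13.6296*s^2 + 14.5458*s + 17.794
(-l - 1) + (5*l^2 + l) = 5*l^2 - 1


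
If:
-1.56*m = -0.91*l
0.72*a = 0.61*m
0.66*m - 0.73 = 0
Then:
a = 0.94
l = 1.90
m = 1.11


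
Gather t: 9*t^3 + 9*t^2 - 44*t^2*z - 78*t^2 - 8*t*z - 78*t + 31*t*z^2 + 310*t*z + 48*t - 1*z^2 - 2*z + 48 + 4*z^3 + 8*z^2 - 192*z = 9*t^3 + t^2*(-44*z - 69) + t*(31*z^2 + 302*z - 30) + 4*z^3 + 7*z^2 - 194*z + 48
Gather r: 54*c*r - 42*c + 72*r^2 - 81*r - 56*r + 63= -42*c + 72*r^2 + r*(54*c - 137) + 63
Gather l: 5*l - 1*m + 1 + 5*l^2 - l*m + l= 5*l^2 + l*(6 - m) - m + 1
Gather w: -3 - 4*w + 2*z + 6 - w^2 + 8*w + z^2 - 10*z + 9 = -w^2 + 4*w + z^2 - 8*z + 12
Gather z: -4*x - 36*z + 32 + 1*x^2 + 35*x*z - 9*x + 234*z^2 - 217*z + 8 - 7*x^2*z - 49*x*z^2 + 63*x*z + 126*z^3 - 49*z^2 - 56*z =x^2 - 13*x + 126*z^3 + z^2*(185 - 49*x) + z*(-7*x^2 + 98*x - 309) + 40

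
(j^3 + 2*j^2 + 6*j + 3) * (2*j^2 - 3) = 2*j^5 + 4*j^4 + 9*j^3 - 18*j - 9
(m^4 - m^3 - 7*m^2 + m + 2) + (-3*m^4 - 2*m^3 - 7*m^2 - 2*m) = -2*m^4 - 3*m^3 - 14*m^2 - m + 2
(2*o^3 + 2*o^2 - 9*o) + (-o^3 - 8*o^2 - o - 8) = o^3 - 6*o^2 - 10*o - 8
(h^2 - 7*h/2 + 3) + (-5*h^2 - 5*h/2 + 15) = -4*h^2 - 6*h + 18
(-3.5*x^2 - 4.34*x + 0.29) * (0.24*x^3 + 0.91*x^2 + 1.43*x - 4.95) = -0.84*x^5 - 4.2266*x^4 - 8.8848*x^3 + 11.3827*x^2 + 21.8977*x - 1.4355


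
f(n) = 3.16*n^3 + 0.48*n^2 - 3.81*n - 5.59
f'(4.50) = 192.48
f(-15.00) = -10505.44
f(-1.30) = -6.77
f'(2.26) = 46.78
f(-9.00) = -2236.06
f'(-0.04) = -3.83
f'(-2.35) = 46.29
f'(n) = 9.48*n^2 + 0.96*n - 3.81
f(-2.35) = -35.00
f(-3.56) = -128.52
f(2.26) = 24.73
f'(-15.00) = 2114.79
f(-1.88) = -17.73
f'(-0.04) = -3.83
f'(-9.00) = 755.43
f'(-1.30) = 10.96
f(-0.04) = -5.44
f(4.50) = 274.94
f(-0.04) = -5.44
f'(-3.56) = 112.92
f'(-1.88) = 27.89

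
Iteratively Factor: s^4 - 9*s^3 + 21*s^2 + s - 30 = (s - 5)*(s^3 - 4*s^2 + s + 6) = (s - 5)*(s + 1)*(s^2 - 5*s + 6) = (s - 5)*(s - 2)*(s + 1)*(s - 3)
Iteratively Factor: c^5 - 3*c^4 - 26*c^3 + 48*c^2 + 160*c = (c - 5)*(c^4 + 2*c^3 - 16*c^2 - 32*c) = (c - 5)*(c + 4)*(c^3 - 2*c^2 - 8*c) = c*(c - 5)*(c + 4)*(c^2 - 2*c - 8) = c*(c - 5)*(c + 2)*(c + 4)*(c - 4)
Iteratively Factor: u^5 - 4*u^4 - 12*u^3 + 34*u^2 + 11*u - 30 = (u + 1)*(u^4 - 5*u^3 - 7*u^2 + 41*u - 30) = (u - 5)*(u + 1)*(u^3 - 7*u + 6) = (u - 5)*(u + 1)*(u + 3)*(u^2 - 3*u + 2) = (u - 5)*(u - 2)*(u + 1)*(u + 3)*(u - 1)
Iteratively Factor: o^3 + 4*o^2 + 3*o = (o)*(o^2 + 4*o + 3) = o*(o + 1)*(o + 3)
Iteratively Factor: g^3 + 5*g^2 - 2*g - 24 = (g + 4)*(g^2 + g - 6) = (g - 2)*(g + 4)*(g + 3)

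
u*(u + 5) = u^2 + 5*u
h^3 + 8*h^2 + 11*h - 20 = (h - 1)*(h + 4)*(h + 5)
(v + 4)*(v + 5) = v^2 + 9*v + 20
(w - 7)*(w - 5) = w^2 - 12*w + 35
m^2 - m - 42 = (m - 7)*(m + 6)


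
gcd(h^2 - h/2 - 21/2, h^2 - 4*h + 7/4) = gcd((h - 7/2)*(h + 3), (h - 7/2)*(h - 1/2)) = h - 7/2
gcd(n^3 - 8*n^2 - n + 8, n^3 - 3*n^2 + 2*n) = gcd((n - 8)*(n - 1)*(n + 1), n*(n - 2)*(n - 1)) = n - 1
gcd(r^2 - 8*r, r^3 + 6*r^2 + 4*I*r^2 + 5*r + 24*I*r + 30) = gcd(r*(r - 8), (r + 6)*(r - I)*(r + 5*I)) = 1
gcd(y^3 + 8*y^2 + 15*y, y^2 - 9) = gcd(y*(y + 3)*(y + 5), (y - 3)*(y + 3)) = y + 3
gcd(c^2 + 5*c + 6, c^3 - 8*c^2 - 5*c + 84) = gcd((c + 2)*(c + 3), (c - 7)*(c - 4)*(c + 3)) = c + 3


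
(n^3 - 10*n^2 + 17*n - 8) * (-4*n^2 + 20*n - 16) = -4*n^5 + 60*n^4 - 284*n^3 + 532*n^2 - 432*n + 128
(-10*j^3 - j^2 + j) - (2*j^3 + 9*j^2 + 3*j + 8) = -12*j^3 - 10*j^2 - 2*j - 8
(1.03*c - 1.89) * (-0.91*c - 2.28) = -0.9373*c^2 - 0.6285*c + 4.3092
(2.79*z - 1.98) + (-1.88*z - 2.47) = 0.91*z - 4.45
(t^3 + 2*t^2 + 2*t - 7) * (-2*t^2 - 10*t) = -2*t^5 - 14*t^4 - 24*t^3 - 6*t^2 + 70*t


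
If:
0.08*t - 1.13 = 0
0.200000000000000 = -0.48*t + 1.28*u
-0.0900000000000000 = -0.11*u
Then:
No Solution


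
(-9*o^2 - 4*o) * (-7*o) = 63*o^3 + 28*o^2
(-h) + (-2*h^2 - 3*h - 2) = -2*h^2 - 4*h - 2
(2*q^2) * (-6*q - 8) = -12*q^3 - 16*q^2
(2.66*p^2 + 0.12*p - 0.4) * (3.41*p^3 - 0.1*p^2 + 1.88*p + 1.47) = 9.0706*p^5 + 0.1432*p^4 + 3.6248*p^3 + 4.1758*p^2 - 0.5756*p - 0.588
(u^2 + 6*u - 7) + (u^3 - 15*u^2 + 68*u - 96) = u^3 - 14*u^2 + 74*u - 103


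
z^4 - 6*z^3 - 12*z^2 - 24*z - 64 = (z - 8)*(z + 2)*(z - 2*I)*(z + 2*I)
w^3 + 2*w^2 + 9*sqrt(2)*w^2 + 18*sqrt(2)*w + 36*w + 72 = (w + 2)*(w + 3*sqrt(2))*(w + 6*sqrt(2))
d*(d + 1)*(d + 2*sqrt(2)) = d^3 + d^2 + 2*sqrt(2)*d^2 + 2*sqrt(2)*d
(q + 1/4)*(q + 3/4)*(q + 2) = q^3 + 3*q^2 + 35*q/16 + 3/8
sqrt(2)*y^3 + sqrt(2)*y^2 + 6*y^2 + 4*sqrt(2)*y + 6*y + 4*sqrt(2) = (y + sqrt(2))*(y + 2*sqrt(2))*(sqrt(2)*y + sqrt(2))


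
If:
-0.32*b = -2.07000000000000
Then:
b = 6.47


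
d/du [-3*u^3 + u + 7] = 1 - 9*u^2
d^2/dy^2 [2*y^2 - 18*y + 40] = 4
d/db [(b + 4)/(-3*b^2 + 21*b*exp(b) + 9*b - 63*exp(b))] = (-b^2 + 7*b*exp(b) + 3*b - (b + 4)*(7*b*exp(b) - 2*b - 14*exp(b) + 3) - 21*exp(b))/(3*(b^2 - 7*b*exp(b) - 3*b + 21*exp(b))^2)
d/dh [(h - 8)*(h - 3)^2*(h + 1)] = 4*h^3 - 39*h^2 + 86*h - 15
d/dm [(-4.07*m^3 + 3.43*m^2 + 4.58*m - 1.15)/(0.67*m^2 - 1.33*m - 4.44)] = (-2.7269*m^4 + 10.8262*m^3 + 46.5819*m^2 - 28.9174*m - 21.8647)/(0.4489*m^4 - 1.7822*m^3 - 4.1807*m^2 + 11.8104*m + 19.7136)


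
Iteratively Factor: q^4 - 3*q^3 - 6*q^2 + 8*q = (q - 4)*(q^3 + q^2 - 2*q) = q*(q - 4)*(q^2 + q - 2) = q*(q - 4)*(q - 1)*(q + 2)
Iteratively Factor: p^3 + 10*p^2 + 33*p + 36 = (p + 3)*(p^2 + 7*p + 12) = (p + 3)*(p + 4)*(p + 3)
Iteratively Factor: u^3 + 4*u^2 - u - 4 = (u + 4)*(u^2 - 1) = (u - 1)*(u + 4)*(u + 1)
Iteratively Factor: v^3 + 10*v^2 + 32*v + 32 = (v + 2)*(v^2 + 8*v + 16) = (v + 2)*(v + 4)*(v + 4)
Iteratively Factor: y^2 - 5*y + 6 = (y - 2)*(y - 3)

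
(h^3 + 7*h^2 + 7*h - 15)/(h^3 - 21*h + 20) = (h + 3)/(h - 4)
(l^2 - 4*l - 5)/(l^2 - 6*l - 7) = (l - 5)/(l - 7)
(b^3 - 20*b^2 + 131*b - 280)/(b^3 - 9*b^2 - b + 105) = (b - 8)/(b + 3)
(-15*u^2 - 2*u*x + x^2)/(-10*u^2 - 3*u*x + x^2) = (3*u + x)/(2*u + x)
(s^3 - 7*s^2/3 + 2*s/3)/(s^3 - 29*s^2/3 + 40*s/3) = (3*s^2 - 7*s + 2)/(3*s^2 - 29*s + 40)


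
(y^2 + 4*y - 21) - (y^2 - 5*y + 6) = 9*y - 27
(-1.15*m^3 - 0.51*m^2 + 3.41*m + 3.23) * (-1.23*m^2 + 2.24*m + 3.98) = 1.4145*m^5 - 1.9487*m^4 - 9.9137*m^3 + 1.6357*m^2 + 20.807*m + 12.8554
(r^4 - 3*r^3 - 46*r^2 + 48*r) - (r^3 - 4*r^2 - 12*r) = r^4 - 4*r^3 - 42*r^2 + 60*r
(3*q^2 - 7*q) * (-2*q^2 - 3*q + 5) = -6*q^4 + 5*q^3 + 36*q^2 - 35*q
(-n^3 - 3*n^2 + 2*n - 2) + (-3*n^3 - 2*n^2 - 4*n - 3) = -4*n^3 - 5*n^2 - 2*n - 5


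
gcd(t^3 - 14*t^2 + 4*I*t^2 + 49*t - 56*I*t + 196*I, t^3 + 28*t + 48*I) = t + 4*I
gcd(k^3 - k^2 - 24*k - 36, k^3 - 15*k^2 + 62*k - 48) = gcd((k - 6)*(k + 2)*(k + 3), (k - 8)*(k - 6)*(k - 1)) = k - 6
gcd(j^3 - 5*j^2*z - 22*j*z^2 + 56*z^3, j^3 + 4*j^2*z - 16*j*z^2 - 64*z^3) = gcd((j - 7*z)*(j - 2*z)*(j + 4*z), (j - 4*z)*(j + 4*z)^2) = j + 4*z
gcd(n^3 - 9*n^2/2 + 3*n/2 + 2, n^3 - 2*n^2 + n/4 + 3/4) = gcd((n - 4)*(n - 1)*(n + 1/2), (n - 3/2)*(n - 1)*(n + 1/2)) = n^2 - n/2 - 1/2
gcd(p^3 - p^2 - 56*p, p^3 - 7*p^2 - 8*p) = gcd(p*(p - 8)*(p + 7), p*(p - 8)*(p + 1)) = p^2 - 8*p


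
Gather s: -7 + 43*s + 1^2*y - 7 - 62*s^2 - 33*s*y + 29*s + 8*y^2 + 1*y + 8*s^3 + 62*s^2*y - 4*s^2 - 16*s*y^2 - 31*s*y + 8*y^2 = 8*s^3 + s^2*(62*y - 66) + s*(-16*y^2 - 64*y + 72) + 16*y^2 + 2*y - 14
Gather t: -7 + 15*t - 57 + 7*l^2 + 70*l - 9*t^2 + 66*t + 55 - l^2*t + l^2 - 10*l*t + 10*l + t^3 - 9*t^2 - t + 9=8*l^2 + 80*l + t^3 - 18*t^2 + t*(-l^2 - 10*l + 80)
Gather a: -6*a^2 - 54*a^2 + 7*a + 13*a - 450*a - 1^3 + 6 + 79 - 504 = -60*a^2 - 430*a - 420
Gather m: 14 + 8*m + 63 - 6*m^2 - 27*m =-6*m^2 - 19*m + 77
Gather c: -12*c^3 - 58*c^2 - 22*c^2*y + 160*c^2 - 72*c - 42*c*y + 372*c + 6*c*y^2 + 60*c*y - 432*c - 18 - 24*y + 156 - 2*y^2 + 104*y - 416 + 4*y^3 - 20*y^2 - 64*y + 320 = -12*c^3 + c^2*(102 - 22*y) + c*(6*y^2 + 18*y - 132) + 4*y^3 - 22*y^2 + 16*y + 42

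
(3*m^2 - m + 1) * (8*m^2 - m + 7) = 24*m^4 - 11*m^3 + 30*m^2 - 8*m + 7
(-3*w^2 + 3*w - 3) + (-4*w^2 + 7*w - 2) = -7*w^2 + 10*w - 5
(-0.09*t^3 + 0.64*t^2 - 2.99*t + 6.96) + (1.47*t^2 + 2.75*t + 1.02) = -0.09*t^3 + 2.11*t^2 - 0.24*t + 7.98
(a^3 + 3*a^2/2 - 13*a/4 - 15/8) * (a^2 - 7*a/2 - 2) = a^5 - 2*a^4 - 21*a^3/2 + 13*a^2/2 + 209*a/16 + 15/4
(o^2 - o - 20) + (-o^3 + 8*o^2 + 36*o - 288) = -o^3 + 9*o^2 + 35*o - 308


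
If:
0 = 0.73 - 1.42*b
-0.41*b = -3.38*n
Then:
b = 0.51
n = 0.06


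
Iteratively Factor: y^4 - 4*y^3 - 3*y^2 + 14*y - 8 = (y - 1)*(y^3 - 3*y^2 - 6*y + 8) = (y - 4)*(y - 1)*(y^2 + y - 2) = (y - 4)*(y - 1)*(y + 2)*(y - 1)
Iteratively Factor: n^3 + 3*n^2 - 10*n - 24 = (n - 3)*(n^2 + 6*n + 8) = (n - 3)*(n + 4)*(n + 2)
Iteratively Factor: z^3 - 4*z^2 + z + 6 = (z - 2)*(z^2 - 2*z - 3) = (z - 3)*(z - 2)*(z + 1)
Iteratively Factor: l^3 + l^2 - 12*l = (l)*(l^2 + l - 12) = l*(l - 3)*(l + 4)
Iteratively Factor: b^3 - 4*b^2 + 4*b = (b - 2)*(b^2 - 2*b) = b*(b - 2)*(b - 2)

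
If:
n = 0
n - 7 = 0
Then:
No Solution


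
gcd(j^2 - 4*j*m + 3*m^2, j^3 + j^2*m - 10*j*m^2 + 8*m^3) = j - m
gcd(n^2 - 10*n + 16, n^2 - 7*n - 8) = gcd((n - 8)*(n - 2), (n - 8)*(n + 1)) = n - 8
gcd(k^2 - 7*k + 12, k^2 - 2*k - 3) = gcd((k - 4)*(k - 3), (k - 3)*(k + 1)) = k - 3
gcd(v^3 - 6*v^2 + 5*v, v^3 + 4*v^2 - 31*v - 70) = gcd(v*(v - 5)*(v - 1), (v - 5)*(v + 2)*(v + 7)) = v - 5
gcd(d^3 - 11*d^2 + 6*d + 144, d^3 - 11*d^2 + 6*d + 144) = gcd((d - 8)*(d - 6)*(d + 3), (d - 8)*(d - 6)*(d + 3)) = d^3 - 11*d^2 + 6*d + 144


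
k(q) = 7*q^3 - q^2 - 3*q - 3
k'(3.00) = 180.00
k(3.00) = 168.00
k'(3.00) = 180.00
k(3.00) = 168.00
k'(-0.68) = 8.07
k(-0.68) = -3.62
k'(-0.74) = 9.98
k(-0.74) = -4.16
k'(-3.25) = 225.31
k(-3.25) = -244.11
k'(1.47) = 39.44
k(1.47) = 12.66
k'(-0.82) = 12.76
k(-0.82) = -5.07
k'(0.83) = 9.81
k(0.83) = -2.18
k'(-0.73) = 9.65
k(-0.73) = -4.07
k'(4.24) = 366.05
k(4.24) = 499.88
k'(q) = 21*q^2 - 2*q - 3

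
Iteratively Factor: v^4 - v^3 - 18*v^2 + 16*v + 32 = (v - 2)*(v^3 + v^2 - 16*v - 16) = (v - 2)*(v + 4)*(v^2 - 3*v - 4) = (v - 4)*(v - 2)*(v + 4)*(v + 1)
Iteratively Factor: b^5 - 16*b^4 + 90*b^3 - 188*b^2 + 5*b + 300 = (b - 5)*(b^4 - 11*b^3 + 35*b^2 - 13*b - 60) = (b - 5)*(b - 3)*(b^3 - 8*b^2 + 11*b + 20) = (b - 5)*(b - 4)*(b - 3)*(b^2 - 4*b - 5) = (b - 5)*(b - 4)*(b - 3)*(b + 1)*(b - 5)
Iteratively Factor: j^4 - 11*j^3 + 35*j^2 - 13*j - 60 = (j + 1)*(j^3 - 12*j^2 + 47*j - 60) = (j - 4)*(j + 1)*(j^2 - 8*j + 15) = (j - 4)*(j - 3)*(j + 1)*(j - 5)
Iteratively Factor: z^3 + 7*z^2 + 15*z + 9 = (z + 3)*(z^2 + 4*z + 3) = (z + 3)^2*(z + 1)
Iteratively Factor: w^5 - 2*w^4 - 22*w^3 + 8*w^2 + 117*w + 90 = (w + 1)*(w^4 - 3*w^3 - 19*w^2 + 27*w + 90) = (w - 5)*(w + 1)*(w^3 + 2*w^2 - 9*w - 18) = (w - 5)*(w - 3)*(w + 1)*(w^2 + 5*w + 6) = (w - 5)*(w - 3)*(w + 1)*(w + 3)*(w + 2)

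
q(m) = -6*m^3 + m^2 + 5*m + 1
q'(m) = -18*m^2 + 2*m + 5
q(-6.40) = 1582.82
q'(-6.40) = -745.08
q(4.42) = -475.47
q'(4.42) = -337.82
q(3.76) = -285.01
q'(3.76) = -241.96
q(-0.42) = -0.48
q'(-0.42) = 0.98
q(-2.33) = 70.67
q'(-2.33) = -97.38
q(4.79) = -611.52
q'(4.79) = -398.41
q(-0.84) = 1.06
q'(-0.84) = -9.38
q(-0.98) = 2.71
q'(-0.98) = -14.25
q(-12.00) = 10453.00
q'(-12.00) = -2611.00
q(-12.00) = 10453.00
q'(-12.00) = -2611.00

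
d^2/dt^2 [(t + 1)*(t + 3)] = 2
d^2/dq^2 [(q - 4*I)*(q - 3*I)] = 2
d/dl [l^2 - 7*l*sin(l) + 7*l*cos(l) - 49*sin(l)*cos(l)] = -7*sqrt(2)*l*sin(l + pi/4) + 2*l - 49*cos(2*l) + 7*sqrt(2)*cos(l + pi/4)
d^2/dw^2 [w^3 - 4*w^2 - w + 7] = 6*w - 8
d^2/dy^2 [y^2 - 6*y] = 2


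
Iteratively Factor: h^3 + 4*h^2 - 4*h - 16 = (h + 2)*(h^2 + 2*h - 8) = (h - 2)*(h + 2)*(h + 4)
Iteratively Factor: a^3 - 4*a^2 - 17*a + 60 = (a - 3)*(a^2 - a - 20) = (a - 5)*(a - 3)*(a + 4)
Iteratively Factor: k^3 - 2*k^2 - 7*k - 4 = (k + 1)*(k^2 - 3*k - 4) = (k + 1)^2*(k - 4)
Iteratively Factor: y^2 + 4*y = (y)*(y + 4)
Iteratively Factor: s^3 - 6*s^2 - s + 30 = (s - 3)*(s^2 - 3*s - 10) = (s - 3)*(s + 2)*(s - 5)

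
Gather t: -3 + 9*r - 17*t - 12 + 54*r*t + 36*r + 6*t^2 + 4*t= 45*r + 6*t^2 + t*(54*r - 13) - 15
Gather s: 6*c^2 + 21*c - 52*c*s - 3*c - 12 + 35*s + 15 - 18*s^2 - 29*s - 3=6*c^2 + 18*c - 18*s^2 + s*(6 - 52*c)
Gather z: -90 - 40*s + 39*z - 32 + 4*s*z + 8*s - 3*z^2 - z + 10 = -32*s - 3*z^2 + z*(4*s + 38) - 112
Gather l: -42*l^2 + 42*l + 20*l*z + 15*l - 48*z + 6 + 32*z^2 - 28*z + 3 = -42*l^2 + l*(20*z + 57) + 32*z^2 - 76*z + 9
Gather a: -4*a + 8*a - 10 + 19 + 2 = 4*a + 11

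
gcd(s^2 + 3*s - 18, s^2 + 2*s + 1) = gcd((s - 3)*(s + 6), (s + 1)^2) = 1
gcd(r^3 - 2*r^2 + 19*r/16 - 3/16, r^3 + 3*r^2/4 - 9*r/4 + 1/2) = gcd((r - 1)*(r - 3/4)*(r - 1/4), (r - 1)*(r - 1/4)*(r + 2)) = r^2 - 5*r/4 + 1/4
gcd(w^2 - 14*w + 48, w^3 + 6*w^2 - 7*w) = 1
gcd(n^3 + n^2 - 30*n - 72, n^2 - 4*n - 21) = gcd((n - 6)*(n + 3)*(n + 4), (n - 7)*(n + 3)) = n + 3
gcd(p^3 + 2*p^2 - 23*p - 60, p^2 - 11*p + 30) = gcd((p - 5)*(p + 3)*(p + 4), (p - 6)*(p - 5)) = p - 5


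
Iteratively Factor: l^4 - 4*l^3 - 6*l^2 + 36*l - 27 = (l - 3)*(l^3 - l^2 - 9*l + 9) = (l - 3)^2*(l^2 + 2*l - 3) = (l - 3)^2*(l - 1)*(l + 3)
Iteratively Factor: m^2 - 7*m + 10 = (m - 5)*(m - 2)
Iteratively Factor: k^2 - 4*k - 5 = (k - 5)*(k + 1)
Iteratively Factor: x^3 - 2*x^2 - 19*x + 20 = (x + 4)*(x^2 - 6*x + 5) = (x - 5)*(x + 4)*(x - 1)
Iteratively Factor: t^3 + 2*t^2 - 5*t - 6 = (t + 3)*(t^2 - t - 2) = (t + 1)*(t + 3)*(t - 2)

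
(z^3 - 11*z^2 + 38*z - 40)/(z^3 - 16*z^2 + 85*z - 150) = (z^2 - 6*z + 8)/(z^2 - 11*z + 30)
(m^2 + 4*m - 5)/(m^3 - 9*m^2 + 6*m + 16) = (m^2 + 4*m - 5)/(m^3 - 9*m^2 + 6*m + 16)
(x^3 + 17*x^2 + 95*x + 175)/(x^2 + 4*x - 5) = (x^2 + 12*x + 35)/(x - 1)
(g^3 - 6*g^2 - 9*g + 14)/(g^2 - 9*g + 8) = (g^2 - 5*g - 14)/(g - 8)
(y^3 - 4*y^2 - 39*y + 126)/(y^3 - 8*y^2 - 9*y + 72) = (y^2 - y - 42)/(y^2 - 5*y - 24)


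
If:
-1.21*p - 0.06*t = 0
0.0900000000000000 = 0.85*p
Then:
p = 0.11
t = -2.14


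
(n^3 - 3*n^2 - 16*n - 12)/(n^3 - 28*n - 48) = (n + 1)/(n + 4)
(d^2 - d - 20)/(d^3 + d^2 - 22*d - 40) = 1/(d + 2)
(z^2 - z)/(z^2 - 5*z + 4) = z/(z - 4)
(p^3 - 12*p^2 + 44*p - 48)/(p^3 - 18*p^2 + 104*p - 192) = (p - 2)/(p - 8)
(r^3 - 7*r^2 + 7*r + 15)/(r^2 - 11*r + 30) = (r^2 - 2*r - 3)/(r - 6)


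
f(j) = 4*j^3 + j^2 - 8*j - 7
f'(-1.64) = 21.00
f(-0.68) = -2.36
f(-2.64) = -52.51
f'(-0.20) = -7.92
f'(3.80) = 172.88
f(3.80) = 196.53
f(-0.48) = -3.37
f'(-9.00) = 946.00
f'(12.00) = 1744.00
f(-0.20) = -5.39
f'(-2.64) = 70.36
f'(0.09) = -7.72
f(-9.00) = -2770.00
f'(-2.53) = 63.75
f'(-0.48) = -6.20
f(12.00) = 6953.00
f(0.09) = -7.71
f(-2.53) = -45.14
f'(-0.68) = -3.81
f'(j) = 12*j^2 + 2*j - 8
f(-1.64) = -8.83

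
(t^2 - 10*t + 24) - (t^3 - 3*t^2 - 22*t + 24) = -t^3 + 4*t^2 + 12*t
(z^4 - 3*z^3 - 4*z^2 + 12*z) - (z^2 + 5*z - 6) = z^4 - 3*z^3 - 5*z^2 + 7*z + 6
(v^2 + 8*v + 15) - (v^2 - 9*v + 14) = 17*v + 1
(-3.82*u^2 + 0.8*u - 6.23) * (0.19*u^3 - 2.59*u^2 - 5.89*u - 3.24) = -0.7258*u^5 + 10.0458*u^4 + 19.2441*u^3 + 23.8005*u^2 + 34.1027*u + 20.1852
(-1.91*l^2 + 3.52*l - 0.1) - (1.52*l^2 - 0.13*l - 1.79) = -3.43*l^2 + 3.65*l + 1.69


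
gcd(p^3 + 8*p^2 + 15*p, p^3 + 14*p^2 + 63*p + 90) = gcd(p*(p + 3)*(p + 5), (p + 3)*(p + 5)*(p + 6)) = p^2 + 8*p + 15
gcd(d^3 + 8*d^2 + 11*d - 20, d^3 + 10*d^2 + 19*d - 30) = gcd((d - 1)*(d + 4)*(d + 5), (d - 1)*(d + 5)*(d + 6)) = d^2 + 4*d - 5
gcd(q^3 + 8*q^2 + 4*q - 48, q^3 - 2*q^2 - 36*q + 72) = q^2 + 4*q - 12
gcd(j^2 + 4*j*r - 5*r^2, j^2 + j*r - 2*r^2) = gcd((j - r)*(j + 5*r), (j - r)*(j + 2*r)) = -j + r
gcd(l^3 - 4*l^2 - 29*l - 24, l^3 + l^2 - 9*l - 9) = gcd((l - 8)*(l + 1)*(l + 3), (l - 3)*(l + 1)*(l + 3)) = l^2 + 4*l + 3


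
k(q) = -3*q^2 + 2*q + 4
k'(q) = 2 - 6*q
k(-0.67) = 1.31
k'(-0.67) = 6.02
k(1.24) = 1.87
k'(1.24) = -5.44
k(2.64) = -11.63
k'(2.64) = -13.84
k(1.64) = -0.79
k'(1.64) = -7.84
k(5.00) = -61.00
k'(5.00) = -28.00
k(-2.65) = -22.37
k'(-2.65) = 17.90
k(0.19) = 4.27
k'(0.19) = 0.86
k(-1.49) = -5.64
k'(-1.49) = 10.94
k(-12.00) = -452.00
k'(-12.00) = 74.00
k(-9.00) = -257.00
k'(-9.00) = 56.00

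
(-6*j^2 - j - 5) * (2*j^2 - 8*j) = -12*j^4 + 46*j^3 - 2*j^2 + 40*j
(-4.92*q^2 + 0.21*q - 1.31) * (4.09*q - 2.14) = -20.1228*q^3 + 11.3877*q^2 - 5.8073*q + 2.8034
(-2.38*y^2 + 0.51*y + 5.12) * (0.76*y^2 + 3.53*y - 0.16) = -1.8088*y^4 - 8.0138*y^3 + 6.0723*y^2 + 17.992*y - 0.8192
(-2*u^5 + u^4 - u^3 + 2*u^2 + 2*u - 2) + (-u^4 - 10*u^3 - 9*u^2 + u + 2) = -2*u^5 - 11*u^3 - 7*u^2 + 3*u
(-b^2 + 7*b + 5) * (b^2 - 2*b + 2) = -b^4 + 9*b^3 - 11*b^2 + 4*b + 10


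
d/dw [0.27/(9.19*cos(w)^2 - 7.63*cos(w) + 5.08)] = (4.9626*cos(w) - 2.0601)*sin(w)/(9.19*cos(w)^2 - 7.63*cos(w) + 5.08)^2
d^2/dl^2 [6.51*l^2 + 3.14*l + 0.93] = 13.0200000000000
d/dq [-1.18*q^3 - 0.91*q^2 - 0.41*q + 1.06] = -3.54*q^2 - 1.82*q - 0.41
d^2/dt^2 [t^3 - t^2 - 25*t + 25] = 6*t - 2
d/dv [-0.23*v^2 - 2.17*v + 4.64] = -0.46*v - 2.17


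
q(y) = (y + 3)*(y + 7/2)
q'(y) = 2*y + 13/2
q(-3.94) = 0.41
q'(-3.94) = -1.38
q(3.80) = 49.64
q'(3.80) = 14.10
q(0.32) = 12.68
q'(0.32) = 7.14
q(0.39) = 13.19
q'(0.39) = 7.28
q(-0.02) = 10.37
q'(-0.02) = 6.46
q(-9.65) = 40.90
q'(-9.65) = -12.80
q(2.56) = 33.69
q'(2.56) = 11.62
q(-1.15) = 4.35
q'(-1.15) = 4.20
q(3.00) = 39.00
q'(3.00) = 12.50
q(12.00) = 232.50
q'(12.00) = 30.50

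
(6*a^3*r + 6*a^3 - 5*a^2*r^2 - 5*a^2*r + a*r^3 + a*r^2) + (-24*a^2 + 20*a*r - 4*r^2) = 6*a^3*r + 6*a^3 - 5*a^2*r^2 - 5*a^2*r - 24*a^2 + a*r^3 + a*r^2 + 20*a*r - 4*r^2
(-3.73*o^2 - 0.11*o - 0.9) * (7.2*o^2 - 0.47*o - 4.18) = -26.856*o^4 + 0.9611*o^3 + 9.1631*o^2 + 0.8828*o + 3.762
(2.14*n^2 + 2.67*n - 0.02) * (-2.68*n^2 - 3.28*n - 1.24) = -5.7352*n^4 - 14.1748*n^3 - 11.3576*n^2 - 3.2452*n + 0.0248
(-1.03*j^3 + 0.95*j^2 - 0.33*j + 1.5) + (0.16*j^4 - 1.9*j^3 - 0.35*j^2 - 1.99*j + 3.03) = 0.16*j^4 - 2.93*j^3 + 0.6*j^2 - 2.32*j + 4.53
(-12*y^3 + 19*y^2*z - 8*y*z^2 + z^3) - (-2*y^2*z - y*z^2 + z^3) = -12*y^3 + 21*y^2*z - 7*y*z^2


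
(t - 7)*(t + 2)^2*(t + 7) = t^4 + 4*t^3 - 45*t^2 - 196*t - 196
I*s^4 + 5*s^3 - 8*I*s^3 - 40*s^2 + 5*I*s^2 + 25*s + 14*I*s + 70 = (s - 7)*(s - 2)*(s - 5*I)*(I*s + I)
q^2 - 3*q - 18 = (q - 6)*(q + 3)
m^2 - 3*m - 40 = (m - 8)*(m + 5)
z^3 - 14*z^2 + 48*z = z*(z - 8)*(z - 6)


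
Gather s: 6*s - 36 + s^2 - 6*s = s^2 - 36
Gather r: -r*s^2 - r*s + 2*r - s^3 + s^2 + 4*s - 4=r*(-s^2 - s + 2) - s^3 + s^2 + 4*s - 4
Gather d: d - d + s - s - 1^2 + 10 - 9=0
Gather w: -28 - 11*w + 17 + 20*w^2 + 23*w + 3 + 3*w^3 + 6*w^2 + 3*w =3*w^3 + 26*w^2 + 15*w - 8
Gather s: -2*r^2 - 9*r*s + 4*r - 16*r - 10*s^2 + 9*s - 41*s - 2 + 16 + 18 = -2*r^2 - 12*r - 10*s^2 + s*(-9*r - 32) + 32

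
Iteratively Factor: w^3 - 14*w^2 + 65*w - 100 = (w - 4)*(w^2 - 10*w + 25) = (w - 5)*(w - 4)*(w - 5)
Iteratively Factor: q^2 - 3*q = (q - 3)*(q)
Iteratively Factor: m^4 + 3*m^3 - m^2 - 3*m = (m + 3)*(m^3 - m) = m*(m + 3)*(m^2 - 1) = m*(m - 1)*(m + 3)*(m + 1)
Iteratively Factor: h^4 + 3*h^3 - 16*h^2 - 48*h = (h + 3)*(h^3 - 16*h) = (h + 3)*(h + 4)*(h^2 - 4*h) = h*(h + 3)*(h + 4)*(h - 4)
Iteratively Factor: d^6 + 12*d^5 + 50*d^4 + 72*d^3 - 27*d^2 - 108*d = (d + 3)*(d^5 + 9*d^4 + 23*d^3 + 3*d^2 - 36*d) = (d + 3)*(d + 4)*(d^4 + 5*d^3 + 3*d^2 - 9*d) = d*(d + 3)*(d + 4)*(d^3 + 5*d^2 + 3*d - 9) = d*(d + 3)^2*(d + 4)*(d^2 + 2*d - 3) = d*(d - 1)*(d + 3)^2*(d + 4)*(d + 3)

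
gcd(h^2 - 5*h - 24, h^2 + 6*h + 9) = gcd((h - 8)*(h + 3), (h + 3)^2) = h + 3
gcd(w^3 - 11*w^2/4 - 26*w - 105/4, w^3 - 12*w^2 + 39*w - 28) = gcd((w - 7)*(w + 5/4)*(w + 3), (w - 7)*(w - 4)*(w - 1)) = w - 7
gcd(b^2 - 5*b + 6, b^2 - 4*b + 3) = b - 3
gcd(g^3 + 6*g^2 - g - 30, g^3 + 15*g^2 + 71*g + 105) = g^2 + 8*g + 15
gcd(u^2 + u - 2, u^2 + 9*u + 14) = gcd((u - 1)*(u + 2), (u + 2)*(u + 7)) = u + 2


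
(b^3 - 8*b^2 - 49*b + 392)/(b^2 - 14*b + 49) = (b^2 - b - 56)/(b - 7)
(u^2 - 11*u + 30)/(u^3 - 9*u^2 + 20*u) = (u - 6)/(u*(u - 4))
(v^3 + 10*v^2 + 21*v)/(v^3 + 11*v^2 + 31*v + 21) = v/(v + 1)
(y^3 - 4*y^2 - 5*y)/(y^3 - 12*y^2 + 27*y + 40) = y/(y - 8)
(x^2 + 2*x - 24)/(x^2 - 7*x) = (x^2 + 2*x - 24)/(x*(x - 7))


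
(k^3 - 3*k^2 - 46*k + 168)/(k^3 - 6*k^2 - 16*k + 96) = (k + 7)/(k + 4)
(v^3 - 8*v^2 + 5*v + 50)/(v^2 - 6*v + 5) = (v^2 - 3*v - 10)/(v - 1)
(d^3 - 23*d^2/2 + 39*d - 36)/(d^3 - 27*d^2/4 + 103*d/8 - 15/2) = 4*(d - 6)/(4*d - 5)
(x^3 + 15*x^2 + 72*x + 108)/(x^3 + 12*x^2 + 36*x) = (x + 3)/x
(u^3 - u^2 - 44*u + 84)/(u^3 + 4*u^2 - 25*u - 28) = (u^2 - 8*u + 12)/(u^2 - 3*u - 4)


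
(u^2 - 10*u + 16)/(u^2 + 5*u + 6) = (u^2 - 10*u + 16)/(u^2 + 5*u + 6)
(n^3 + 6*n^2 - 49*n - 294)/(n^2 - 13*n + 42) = (n^2 + 13*n + 42)/(n - 6)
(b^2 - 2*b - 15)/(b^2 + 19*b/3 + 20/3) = 3*(b^2 - 2*b - 15)/(3*b^2 + 19*b + 20)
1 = 1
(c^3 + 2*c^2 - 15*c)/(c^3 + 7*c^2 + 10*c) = (c - 3)/(c + 2)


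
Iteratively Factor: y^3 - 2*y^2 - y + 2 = (y - 2)*(y^2 - 1) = (y - 2)*(y + 1)*(y - 1)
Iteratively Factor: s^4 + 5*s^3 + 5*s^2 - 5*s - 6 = (s + 2)*(s^3 + 3*s^2 - s - 3) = (s - 1)*(s + 2)*(s^2 + 4*s + 3) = (s - 1)*(s + 1)*(s + 2)*(s + 3)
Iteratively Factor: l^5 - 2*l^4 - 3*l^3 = (l + 1)*(l^4 - 3*l^3) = l*(l + 1)*(l^3 - 3*l^2) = l^2*(l + 1)*(l^2 - 3*l) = l^2*(l - 3)*(l + 1)*(l)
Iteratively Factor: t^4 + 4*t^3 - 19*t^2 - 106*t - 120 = (t + 3)*(t^3 + t^2 - 22*t - 40) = (t + 3)*(t + 4)*(t^2 - 3*t - 10) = (t - 5)*(t + 3)*(t + 4)*(t + 2)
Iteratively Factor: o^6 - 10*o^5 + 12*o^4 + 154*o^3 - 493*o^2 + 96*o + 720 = (o - 3)*(o^5 - 7*o^4 - 9*o^3 + 127*o^2 - 112*o - 240) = (o - 3)*(o + 4)*(o^4 - 11*o^3 + 35*o^2 - 13*o - 60) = (o - 5)*(o - 3)*(o + 4)*(o^3 - 6*o^2 + 5*o + 12) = (o - 5)*(o - 3)*(o + 1)*(o + 4)*(o^2 - 7*o + 12) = (o - 5)*(o - 3)^2*(o + 1)*(o + 4)*(o - 4)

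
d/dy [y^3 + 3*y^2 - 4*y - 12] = 3*y^2 + 6*y - 4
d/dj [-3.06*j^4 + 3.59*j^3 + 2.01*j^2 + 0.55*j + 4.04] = -12.24*j^3 + 10.77*j^2 + 4.02*j + 0.55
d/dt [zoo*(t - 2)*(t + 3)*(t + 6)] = zoo*t*(t + 1)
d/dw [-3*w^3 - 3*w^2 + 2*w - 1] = -9*w^2 - 6*w + 2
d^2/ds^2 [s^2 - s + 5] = 2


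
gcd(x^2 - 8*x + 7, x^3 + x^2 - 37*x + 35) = x - 1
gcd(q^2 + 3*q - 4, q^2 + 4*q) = q + 4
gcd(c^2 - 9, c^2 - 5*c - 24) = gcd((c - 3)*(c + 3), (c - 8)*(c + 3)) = c + 3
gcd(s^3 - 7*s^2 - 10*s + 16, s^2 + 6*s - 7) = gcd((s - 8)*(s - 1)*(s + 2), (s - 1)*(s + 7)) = s - 1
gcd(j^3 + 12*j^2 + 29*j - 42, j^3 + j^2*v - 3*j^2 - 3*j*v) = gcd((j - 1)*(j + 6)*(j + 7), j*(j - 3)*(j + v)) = 1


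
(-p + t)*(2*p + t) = -2*p^2 + p*t + t^2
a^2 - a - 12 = (a - 4)*(a + 3)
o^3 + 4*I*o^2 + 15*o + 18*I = (o - 3*I)*(o + I)*(o + 6*I)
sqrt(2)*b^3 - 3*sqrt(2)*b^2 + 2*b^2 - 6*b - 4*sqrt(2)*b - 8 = (b - 4)*(b + sqrt(2))*(sqrt(2)*b + sqrt(2))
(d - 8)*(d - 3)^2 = d^3 - 14*d^2 + 57*d - 72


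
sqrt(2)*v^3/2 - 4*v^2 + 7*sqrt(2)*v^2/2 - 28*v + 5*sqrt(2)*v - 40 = (v + 5)*(v - 4*sqrt(2))*(sqrt(2)*v/2 + sqrt(2))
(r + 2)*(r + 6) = r^2 + 8*r + 12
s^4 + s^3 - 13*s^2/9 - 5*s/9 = s*(s - 1)*(s + 1/3)*(s + 5/3)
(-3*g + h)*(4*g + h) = -12*g^2 + g*h + h^2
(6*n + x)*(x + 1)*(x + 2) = 6*n*x^2 + 18*n*x + 12*n + x^3 + 3*x^2 + 2*x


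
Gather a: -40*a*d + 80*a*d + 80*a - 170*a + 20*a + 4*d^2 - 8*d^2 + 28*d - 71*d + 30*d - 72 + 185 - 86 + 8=a*(40*d - 70) - 4*d^2 - 13*d + 35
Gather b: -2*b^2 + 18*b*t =-2*b^2 + 18*b*t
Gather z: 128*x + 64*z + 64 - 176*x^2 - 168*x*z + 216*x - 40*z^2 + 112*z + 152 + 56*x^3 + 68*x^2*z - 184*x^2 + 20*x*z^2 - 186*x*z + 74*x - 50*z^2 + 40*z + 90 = 56*x^3 - 360*x^2 + 418*x + z^2*(20*x - 90) + z*(68*x^2 - 354*x + 216) + 306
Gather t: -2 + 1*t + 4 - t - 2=0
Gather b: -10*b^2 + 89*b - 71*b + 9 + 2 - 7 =-10*b^2 + 18*b + 4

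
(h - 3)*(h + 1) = h^2 - 2*h - 3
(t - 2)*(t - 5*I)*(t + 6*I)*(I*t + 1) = I*t^4 - 2*I*t^3 + 31*I*t^2 + 30*t - 62*I*t - 60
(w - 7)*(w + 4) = w^2 - 3*w - 28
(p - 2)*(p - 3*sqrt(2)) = p^2 - 3*sqrt(2)*p - 2*p + 6*sqrt(2)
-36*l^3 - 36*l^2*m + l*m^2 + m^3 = (-6*l + m)*(l + m)*(6*l + m)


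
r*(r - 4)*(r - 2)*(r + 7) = r^4 + r^3 - 34*r^2 + 56*r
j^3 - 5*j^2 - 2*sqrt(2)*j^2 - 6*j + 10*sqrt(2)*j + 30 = (j - 5)*(j - 3*sqrt(2))*(j + sqrt(2))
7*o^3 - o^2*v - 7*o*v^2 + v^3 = (-7*o + v)*(-o + v)*(o + v)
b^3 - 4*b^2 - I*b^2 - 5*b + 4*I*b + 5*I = (b - 5)*(b + 1)*(b - I)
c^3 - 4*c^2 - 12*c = c*(c - 6)*(c + 2)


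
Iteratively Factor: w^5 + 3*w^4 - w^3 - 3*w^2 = (w - 1)*(w^4 + 4*w^3 + 3*w^2) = w*(w - 1)*(w^3 + 4*w^2 + 3*w) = w*(w - 1)*(w + 3)*(w^2 + w) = w^2*(w - 1)*(w + 3)*(w + 1)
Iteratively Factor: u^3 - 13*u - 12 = (u - 4)*(u^2 + 4*u + 3) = (u - 4)*(u + 1)*(u + 3)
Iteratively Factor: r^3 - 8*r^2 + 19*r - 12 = (r - 1)*(r^2 - 7*r + 12) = (r - 3)*(r - 1)*(r - 4)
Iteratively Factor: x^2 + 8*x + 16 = (x + 4)*(x + 4)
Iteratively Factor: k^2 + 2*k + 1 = (k + 1)*(k + 1)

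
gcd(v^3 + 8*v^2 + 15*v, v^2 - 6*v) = v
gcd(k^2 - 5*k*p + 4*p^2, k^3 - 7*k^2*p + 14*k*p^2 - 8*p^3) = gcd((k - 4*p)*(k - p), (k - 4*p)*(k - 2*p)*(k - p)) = k^2 - 5*k*p + 4*p^2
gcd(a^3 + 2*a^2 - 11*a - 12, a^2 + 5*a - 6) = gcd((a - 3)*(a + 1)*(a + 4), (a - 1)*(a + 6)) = 1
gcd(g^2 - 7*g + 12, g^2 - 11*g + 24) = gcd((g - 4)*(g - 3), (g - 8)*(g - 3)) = g - 3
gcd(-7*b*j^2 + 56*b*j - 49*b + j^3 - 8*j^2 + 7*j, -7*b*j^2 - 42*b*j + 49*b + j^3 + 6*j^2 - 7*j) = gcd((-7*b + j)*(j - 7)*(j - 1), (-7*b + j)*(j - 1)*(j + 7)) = 7*b*j - 7*b - j^2 + j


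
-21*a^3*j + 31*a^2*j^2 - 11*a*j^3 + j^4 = j*(-7*a + j)*(-3*a + j)*(-a + j)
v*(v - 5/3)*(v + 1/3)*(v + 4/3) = v^4 - 7*v^2/3 - 20*v/27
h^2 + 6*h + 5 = (h + 1)*(h + 5)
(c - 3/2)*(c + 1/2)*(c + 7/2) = c^3 + 5*c^2/2 - 17*c/4 - 21/8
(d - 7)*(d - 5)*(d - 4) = d^3 - 16*d^2 + 83*d - 140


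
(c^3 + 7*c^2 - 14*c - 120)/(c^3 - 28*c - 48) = (-c^3 - 7*c^2 + 14*c + 120)/(-c^3 + 28*c + 48)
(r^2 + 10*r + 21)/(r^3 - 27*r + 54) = (r^2 + 10*r + 21)/(r^3 - 27*r + 54)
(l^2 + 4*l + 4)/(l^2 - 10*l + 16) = (l^2 + 4*l + 4)/(l^2 - 10*l + 16)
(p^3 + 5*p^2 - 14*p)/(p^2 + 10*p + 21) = p*(p - 2)/(p + 3)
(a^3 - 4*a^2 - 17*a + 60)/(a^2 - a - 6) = (a^2 - a - 20)/(a + 2)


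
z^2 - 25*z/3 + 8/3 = (z - 8)*(z - 1/3)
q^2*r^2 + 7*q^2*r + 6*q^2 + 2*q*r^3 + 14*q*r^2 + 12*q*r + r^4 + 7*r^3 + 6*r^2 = (q + r)^2*(r + 1)*(r + 6)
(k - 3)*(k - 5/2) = k^2 - 11*k/2 + 15/2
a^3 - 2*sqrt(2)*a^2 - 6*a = a*(a - 3*sqrt(2))*(a + sqrt(2))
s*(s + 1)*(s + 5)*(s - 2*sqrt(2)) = s^4 - 2*sqrt(2)*s^3 + 6*s^3 - 12*sqrt(2)*s^2 + 5*s^2 - 10*sqrt(2)*s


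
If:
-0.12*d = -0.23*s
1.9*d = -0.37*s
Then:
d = 0.00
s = 0.00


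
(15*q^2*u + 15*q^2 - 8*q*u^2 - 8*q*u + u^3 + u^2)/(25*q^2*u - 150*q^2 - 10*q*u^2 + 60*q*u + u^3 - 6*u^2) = (3*q*u + 3*q - u^2 - u)/(5*q*u - 30*q - u^2 + 6*u)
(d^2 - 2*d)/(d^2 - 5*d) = (d - 2)/(d - 5)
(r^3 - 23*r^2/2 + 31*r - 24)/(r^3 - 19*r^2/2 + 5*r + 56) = (2*r^2 - 7*r + 6)/(2*r^2 - 3*r - 14)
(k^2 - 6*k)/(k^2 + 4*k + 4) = k*(k - 6)/(k^2 + 4*k + 4)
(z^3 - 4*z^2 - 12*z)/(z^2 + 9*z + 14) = z*(z - 6)/(z + 7)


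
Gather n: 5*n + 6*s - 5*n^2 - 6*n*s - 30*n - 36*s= -5*n^2 + n*(-6*s - 25) - 30*s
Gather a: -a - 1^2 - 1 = -a - 2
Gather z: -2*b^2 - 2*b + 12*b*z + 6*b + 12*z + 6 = -2*b^2 + 4*b + z*(12*b + 12) + 6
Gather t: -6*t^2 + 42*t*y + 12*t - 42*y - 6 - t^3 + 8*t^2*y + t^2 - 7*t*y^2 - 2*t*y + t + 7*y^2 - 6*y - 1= -t^3 + t^2*(8*y - 5) + t*(-7*y^2 + 40*y + 13) + 7*y^2 - 48*y - 7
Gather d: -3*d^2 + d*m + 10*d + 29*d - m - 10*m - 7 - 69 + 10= -3*d^2 + d*(m + 39) - 11*m - 66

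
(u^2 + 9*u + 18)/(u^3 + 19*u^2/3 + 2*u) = 3*(u + 3)/(u*(3*u + 1))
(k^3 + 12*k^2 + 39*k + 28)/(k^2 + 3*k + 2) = (k^2 + 11*k + 28)/(k + 2)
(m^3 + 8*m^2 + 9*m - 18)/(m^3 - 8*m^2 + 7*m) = (m^2 + 9*m + 18)/(m*(m - 7))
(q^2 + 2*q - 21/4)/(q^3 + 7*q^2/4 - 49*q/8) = 2*(2*q - 3)/(q*(4*q - 7))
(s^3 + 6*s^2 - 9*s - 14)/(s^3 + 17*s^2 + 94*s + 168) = (s^2 - s - 2)/(s^2 + 10*s + 24)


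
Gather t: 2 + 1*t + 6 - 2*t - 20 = -t - 12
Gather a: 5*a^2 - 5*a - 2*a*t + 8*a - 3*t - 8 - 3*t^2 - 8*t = 5*a^2 + a*(3 - 2*t) - 3*t^2 - 11*t - 8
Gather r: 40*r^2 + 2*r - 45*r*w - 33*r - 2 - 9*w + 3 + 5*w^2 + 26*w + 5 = 40*r^2 + r*(-45*w - 31) + 5*w^2 + 17*w + 6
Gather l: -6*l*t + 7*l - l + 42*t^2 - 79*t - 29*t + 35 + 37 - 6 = l*(6 - 6*t) + 42*t^2 - 108*t + 66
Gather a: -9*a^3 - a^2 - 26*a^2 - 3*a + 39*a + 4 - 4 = -9*a^3 - 27*a^2 + 36*a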